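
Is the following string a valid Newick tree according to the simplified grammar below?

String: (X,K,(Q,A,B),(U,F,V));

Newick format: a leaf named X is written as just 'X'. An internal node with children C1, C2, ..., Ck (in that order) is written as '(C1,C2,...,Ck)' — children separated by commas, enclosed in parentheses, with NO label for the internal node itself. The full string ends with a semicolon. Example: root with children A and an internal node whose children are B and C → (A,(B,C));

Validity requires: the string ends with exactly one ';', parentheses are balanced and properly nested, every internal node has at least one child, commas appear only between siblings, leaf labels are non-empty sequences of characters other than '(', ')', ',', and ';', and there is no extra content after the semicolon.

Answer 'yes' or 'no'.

Input: (X,K,(Q,A,B),(U,F,V));
Paren balance: 3 '(' vs 3 ')' OK
Ends with single ';': True
Full parse: OK
Valid: True

Answer: yes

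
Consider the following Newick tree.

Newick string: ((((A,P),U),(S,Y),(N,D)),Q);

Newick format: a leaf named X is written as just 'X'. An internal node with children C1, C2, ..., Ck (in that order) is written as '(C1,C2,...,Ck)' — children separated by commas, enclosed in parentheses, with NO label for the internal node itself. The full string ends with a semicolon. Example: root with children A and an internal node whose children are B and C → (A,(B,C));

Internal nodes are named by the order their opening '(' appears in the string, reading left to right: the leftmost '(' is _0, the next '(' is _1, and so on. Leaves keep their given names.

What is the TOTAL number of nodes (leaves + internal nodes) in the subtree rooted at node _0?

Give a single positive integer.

Answer: 14

Derivation:
Newick: ((((A,P),U),(S,Y),(N,D)),Q);
Locate _0: it is the '(' at position 0 (the 1st '(' reading left to right).
Query: subtree rooted at _0
_0: subtree_size = 1 + 13
  _1: subtree_size = 1 + 11
    _2: subtree_size = 1 + 4
      _3: subtree_size = 1 + 2
        A: subtree_size = 1 + 0
        P: subtree_size = 1 + 0
      U: subtree_size = 1 + 0
    _4: subtree_size = 1 + 2
      S: subtree_size = 1 + 0
      Y: subtree_size = 1 + 0
    _5: subtree_size = 1 + 2
      N: subtree_size = 1 + 0
      D: subtree_size = 1 + 0
  Q: subtree_size = 1 + 0
Total subtree size of _0: 14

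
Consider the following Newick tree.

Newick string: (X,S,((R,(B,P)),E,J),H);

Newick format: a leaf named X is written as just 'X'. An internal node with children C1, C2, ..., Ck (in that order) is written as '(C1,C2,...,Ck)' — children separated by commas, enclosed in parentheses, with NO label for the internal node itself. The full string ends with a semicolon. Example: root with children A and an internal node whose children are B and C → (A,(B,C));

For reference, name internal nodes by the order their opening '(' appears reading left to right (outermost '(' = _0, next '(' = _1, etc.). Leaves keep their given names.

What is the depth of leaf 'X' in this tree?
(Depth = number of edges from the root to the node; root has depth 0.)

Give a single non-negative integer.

Newick: (X,S,((R,(B,P)),E,J),H);
Naming internals by '(' encounter order: outermost '(' = _0, next = _1, ...
Query node: X
Path from root: _0 -> X
Depth of X: 1 (number of edges from root)

Answer: 1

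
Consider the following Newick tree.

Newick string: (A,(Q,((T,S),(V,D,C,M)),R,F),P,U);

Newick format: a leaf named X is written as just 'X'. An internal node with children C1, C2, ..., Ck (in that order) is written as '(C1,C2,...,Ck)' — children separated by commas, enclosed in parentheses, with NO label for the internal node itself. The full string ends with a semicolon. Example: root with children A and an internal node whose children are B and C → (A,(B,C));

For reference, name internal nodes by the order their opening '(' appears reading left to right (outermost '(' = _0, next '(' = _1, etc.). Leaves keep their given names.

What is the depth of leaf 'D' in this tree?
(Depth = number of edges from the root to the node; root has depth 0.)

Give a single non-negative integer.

Newick: (A,(Q,((T,S),(V,D,C,M)),R,F),P,U);
Naming internals by '(' encounter order: outermost '(' = _0, next = _1, ...
Query node: D
Path from root: _0 -> _1 -> _2 -> _4 -> D
Depth of D: 4 (number of edges from root)

Answer: 4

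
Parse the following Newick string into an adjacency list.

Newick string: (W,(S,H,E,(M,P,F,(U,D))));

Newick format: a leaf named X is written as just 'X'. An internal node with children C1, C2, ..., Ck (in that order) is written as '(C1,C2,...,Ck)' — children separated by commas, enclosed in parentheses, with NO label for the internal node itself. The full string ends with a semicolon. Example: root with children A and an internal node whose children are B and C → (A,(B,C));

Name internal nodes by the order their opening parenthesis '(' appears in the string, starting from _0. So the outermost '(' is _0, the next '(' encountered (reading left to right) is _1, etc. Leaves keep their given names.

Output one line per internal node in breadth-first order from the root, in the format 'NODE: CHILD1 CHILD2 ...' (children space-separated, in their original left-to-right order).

Input: (W,(S,H,E,(M,P,F,(U,D))));
Scanning left-to-right, naming '(' by encounter order:
  pos 0: '(' -> open internal node _0 (depth 1)
  pos 3: '(' -> open internal node _1 (depth 2)
  pos 10: '(' -> open internal node _2 (depth 3)
  pos 17: '(' -> open internal node _3 (depth 4)
  pos 21: ')' -> close internal node _3 (now at depth 3)
  pos 22: ')' -> close internal node _2 (now at depth 2)
  pos 23: ')' -> close internal node _1 (now at depth 1)
  pos 24: ')' -> close internal node _0 (now at depth 0)
Total internal nodes: 4
BFS adjacency from root:
  _0: W _1
  _1: S H E _2
  _2: M P F _3
  _3: U D

Answer: _0: W _1
_1: S H E _2
_2: M P F _3
_3: U D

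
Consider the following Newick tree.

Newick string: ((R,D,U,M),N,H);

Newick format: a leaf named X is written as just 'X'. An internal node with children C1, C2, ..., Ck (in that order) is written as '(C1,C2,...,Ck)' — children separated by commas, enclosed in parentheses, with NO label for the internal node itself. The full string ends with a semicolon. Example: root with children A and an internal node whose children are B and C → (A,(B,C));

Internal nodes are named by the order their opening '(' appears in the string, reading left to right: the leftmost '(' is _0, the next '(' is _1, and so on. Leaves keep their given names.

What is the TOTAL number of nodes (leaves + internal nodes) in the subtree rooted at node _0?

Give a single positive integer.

Answer: 8

Derivation:
Newick: ((R,D,U,M),N,H);
Locate _0: it is the '(' at position 0 (the 1st '(' reading left to right).
Query: subtree rooted at _0
_0: subtree_size = 1 + 7
  _1: subtree_size = 1 + 4
    R: subtree_size = 1 + 0
    D: subtree_size = 1 + 0
    U: subtree_size = 1 + 0
    M: subtree_size = 1 + 0
  N: subtree_size = 1 + 0
  H: subtree_size = 1 + 0
Total subtree size of _0: 8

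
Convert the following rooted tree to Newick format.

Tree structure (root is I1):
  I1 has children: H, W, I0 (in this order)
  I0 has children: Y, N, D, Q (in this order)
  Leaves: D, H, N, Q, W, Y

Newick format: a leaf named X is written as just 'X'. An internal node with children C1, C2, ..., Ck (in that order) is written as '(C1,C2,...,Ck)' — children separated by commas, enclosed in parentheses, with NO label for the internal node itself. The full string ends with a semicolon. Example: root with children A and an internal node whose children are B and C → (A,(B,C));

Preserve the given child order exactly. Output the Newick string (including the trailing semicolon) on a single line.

internal I1 with children ['H', 'W', 'I0']
  leaf 'H' → 'H'
  leaf 'W' → 'W'
  internal I0 with children ['Y', 'N', 'D', 'Q']
    leaf 'Y' → 'Y'
    leaf 'N' → 'N'
    leaf 'D' → 'D'
    leaf 'Q' → 'Q'
  → '(Y,N,D,Q)'
→ '(H,W,(Y,N,D,Q))'
Final: (H,W,(Y,N,D,Q));

Answer: (H,W,(Y,N,D,Q));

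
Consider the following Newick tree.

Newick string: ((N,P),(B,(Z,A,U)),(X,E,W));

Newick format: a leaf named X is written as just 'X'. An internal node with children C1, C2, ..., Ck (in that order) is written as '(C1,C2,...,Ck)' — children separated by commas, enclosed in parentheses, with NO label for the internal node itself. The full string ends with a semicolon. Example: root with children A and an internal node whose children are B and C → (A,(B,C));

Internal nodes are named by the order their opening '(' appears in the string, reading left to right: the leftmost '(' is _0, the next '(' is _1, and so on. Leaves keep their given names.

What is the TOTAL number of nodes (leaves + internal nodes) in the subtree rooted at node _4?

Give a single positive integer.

Answer: 4

Derivation:
Newick: ((N,P),(B,(Z,A,U)),(X,E,W));
Locate _4: it is the '(' at position 19 (the 5th '(' reading left to right).
Query: subtree rooted at _4
_4: subtree_size = 1 + 3
  X: subtree_size = 1 + 0
  E: subtree_size = 1 + 0
  W: subtree_size = 1 + 0
Total subtree size of _4: 4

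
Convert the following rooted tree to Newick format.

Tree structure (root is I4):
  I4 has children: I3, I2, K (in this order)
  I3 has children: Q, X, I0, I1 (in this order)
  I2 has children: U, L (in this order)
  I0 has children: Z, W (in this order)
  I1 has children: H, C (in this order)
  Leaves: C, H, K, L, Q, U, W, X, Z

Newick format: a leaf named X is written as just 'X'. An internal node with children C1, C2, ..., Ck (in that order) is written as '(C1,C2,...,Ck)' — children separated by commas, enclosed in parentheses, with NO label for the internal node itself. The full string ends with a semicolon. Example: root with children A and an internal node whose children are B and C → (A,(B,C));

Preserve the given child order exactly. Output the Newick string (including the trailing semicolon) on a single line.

Answer: ((Q,X,(Z,W),(H,C)),(U,L),K);

Derivation:
internal I4 with children ['I3', 'I2', 'K']
  internal I3 with children ['Q', 'X', 'I0', 'I1']
    leaf 'Q' → 'Q'
    leaf 'X' → 'X'
    internal I0 with children ['Z', 'W']
      leaf 'Z' → 'Z'
      leaf 'W' → 'W'
    → '(Z,W)'
    internal I1 with children ['H', 'C']
      leaf 'H' → 'H'
      leaf 'C' → 'C'
    → '(H,C)'
  → '(Q,X,(Z,W),(H,C))'
  internal I2 with children ['U', 'L']
    leaf 'U' → 'U'
    leaf 'L' → 'L'
  → '(U,L)'
  leaf 'K' → 'K'
→ '((Q,X,(Z,W),(H,C)),(U,L),K)'
Final: ((Q,X,(Z,W),(H,C)),(U,L),K);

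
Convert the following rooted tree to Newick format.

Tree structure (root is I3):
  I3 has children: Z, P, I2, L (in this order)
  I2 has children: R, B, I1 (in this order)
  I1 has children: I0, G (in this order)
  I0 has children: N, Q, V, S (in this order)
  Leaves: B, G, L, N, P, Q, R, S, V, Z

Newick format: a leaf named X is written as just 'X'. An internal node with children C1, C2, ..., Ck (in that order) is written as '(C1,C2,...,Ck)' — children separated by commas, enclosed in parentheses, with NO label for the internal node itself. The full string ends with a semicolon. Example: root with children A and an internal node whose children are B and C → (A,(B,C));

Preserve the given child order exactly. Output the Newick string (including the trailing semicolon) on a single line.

Answer: (Z,P,(R,B,((N,Q,V,S),G)),L);

Derivation:
internal I3 with children ['Z', 'P', 'I2', 'L']
  leaf 'Z' → 'Z'
  leaf 'P' → 'P'
  internal I2 with children ['R', 'B', 'I1']
    leaf 'R' → 'R'
    leaf 'B' → 'B'
    internal I1 with children ['I0', 'G']
      internal I0 with children ['N', 'Q', 'V', 'S']
        leaf 'N' → 'N'
        leaf 'Q' → 'Q'
        leaf 'V' → 'V'
        leaf 'S' → 'S'
      → '(N,Q,V,S)'
      leaf 'G' → 'G'
    → '((N,Q,V,S),G)'
  → '(R,B,((N,Q,V,S),G))'
  leaf 'L' → 'L'
→ '(Z,P,(R,B,((N,Q,V,S),G)),L)'
Final: (Z,P,(R,B,((N,Q,V,S),G)),L);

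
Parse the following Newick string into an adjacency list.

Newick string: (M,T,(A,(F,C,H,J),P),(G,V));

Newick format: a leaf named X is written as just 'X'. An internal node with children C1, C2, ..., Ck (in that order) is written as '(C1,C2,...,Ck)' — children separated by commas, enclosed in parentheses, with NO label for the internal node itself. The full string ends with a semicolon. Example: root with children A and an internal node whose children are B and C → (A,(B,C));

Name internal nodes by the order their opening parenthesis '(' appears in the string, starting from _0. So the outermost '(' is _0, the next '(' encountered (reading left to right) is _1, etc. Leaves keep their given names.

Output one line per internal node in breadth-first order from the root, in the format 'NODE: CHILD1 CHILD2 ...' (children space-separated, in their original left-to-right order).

Input: (M,T,(A,(F,C,H,J),P),(G,V));
Scanning left-to-right, naming '(' by encounter order:
  pos 0: '(' -> open internal node _0 (depth 1)
  pos 5: '(' -> open internal node _1 (depth 2)
  pos 8: '(' -> open internal node _2 (depth 3)
  pos 16: ')' -> close internal node _2 (now at depth 2)
  pos 19: ')' -> close internal node _1 (now at depth 1)
  pos 21: '(' -> open internal node _3 (depth 2)
  pos 25: ')' -> close internal node _3 (now at depth 1)
  pos 26: ')' -> close internal node _0 (now at depth 0)
Total internal nodes: 4
BFS adjacency from root:
  _0: M T _1 _3
  _1: A _2 P
  _3: G V
  _2: F C H J

Answer: _0: M T _1 _3
_1: A _2 P
_3: G V
_2: F C H J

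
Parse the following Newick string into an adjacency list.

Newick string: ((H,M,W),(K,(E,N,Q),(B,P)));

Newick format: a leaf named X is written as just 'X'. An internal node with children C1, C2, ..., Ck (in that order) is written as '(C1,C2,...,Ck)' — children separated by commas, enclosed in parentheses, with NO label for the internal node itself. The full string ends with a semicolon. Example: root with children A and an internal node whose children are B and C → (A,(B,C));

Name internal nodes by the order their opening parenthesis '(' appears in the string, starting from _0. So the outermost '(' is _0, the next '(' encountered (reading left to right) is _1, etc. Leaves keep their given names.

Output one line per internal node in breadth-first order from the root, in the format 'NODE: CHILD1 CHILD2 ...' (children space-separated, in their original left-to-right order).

Answer: _0: _1 _2
_1: H M W
_2: K _3 _4
_3: E N Q
_4: B P

Derivation:
Input: ((H,M,W),(K,(E,N,Q),(B,P)));
Scanning left-to-right, naming '(' by encounter order:
  pos 0: '(' -> open internal node _0 (depth 1)
  pos 1: '(' -> open internal node _1 (depth 2)
  pos 7: ')' -> close internal node _1 (now at depth 1)
  pos 9: '(' -> open internal node _2 (depth 2)
  pos 12: '(' -> open internal node _3 (depth 3)
  pos 18: ')' -> close internal node _3 (now at depth 2)
  pos 20: '(' -> open internal node _4 (depth 3)
  pos 24: ')' -> close internal node _4 (now at depth 2)
  pos 25: ')' -> close internal node _2 (now at depth 1)
  pos 26: ')' -> close internal node _0 (now at depth 0)
Total internal nodes: 5
BFS adjacency from root:
  _0: _1 _2
  _1: H M W
  _2: K _3 _4
  _3: E N Q
  _4: B P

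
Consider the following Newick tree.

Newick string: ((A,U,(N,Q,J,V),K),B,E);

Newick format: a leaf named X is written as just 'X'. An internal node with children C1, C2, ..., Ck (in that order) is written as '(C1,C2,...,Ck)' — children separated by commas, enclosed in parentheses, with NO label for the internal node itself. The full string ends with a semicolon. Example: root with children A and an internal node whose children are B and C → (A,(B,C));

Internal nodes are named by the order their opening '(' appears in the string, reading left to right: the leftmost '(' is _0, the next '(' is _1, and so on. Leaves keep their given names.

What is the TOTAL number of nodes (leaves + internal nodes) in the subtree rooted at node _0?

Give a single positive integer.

Newick: ((A,U,(N,Q,J,V),K),B,E);
Locate _0: it is the '(' at position 0 (the 1st '(' reading left to right).
Query: subtree rooted at _0
_0: subtree_size = 1 + 11
  _1: subtree_size = 1 + 8
    A: subtree_size = 1 + 0
    U: subtree_size = 1 + 0
    _2: subtree_size = 1 + 4
      N: subtree_size = 1 + 0
      Q: subtree_size = 1 + 0
      J: subtree_size = 1 + 0
      V: subtree_size = 1 + 0
    K: subtree_size = 1 + 0
  B: subtree_size = 1 + 0
  E: subtree_size = 1 + 0
Total subtree size of _0: 12

Answer: 12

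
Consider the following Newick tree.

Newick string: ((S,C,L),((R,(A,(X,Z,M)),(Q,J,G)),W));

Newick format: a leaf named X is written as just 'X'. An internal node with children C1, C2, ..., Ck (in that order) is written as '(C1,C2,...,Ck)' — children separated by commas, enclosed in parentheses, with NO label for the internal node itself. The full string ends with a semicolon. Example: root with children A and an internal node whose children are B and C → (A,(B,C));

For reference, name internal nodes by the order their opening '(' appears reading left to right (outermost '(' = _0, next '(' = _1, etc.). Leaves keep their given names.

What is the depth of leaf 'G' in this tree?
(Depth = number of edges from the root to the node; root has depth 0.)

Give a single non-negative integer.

Answer: 4

Derivation:
Newick: ((S,C,L),((R,(A,(X,Z,M)),(Q,J,G)),W));
Naming internals by '(' encounter order: outermost '(' = _0, next = _1, ...
Query node: G
Path from root: _0 -> _2 -> _3 -> _6 -> G
Depth of G: 4 (number of edges from root)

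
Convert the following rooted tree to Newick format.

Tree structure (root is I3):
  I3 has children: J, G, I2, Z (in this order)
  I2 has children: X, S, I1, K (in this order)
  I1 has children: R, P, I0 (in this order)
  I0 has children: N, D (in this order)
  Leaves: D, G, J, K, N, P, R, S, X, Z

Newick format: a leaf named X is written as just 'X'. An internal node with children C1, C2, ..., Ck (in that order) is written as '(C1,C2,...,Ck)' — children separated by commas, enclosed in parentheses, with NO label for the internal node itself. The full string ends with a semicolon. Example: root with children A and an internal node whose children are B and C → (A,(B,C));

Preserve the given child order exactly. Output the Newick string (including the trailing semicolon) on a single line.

Answer: (J,G,(X,S,(R,P,(N,D)),K),Z);

Derivation:
internal I3 with children ['J', 'G', 'I2', 'Z']
  leaf 'J' → 'J'
  leaf 'G' → 'G'
  internal I2 with children ['X', 'S', 'I1', 'K']
    leaf 'X' → 'X'
    leaf 'S' → 'S'
    internal I1 with children ['R', 'P', 'I0']
      leaf 'R' → 'R'
      leaf 'P' → 'P'
      internal I0 with children ['N', 'D']
        leaf 'N' → 'N'
        leaf 'D' → 'D'
      → '(N,D)'
    → '(R,P,(N,D))'
    leaf 'K' → 'K'
  → '(X,S,(R,P,(N,D)),K)'
  leaf 'Z' → 'Z'
→ '(J,G,(X,S,(R,P,(N,D)),K),Z)'
Final: (J,G,(X,S,(R,P,(N,D)),K),Z);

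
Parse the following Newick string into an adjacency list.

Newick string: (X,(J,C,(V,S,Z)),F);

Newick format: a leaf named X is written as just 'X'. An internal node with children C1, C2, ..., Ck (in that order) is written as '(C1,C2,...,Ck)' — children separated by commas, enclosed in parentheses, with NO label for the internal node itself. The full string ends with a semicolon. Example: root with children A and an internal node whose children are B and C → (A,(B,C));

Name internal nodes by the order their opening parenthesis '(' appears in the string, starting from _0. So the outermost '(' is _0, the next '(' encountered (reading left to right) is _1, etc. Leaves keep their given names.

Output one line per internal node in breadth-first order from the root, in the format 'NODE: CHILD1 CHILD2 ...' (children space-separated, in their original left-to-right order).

Input: (X,(J,C,(V,S,Z)),F);
Scanning left-to-right, naming '(' by encounter order:
  pos 0: '(' -> open internal node _0 (depth 1)
  pos 3: '(' -> open internal node _1 (depth 2)
  pos 8: '(' -> open internal node _2 (depth 3)
  pos 14: ')' -> close internal node _2 (now at depth 2)
  pos 15: ')' -> close internal node _1 (now at depth 1)
  pos 18: ')' -> close internal node _0 (now at depth 0)
Total internal nodes: 3
BFS adjacency from root:
  _0: X _1 F
  _1: J C _2
  _2: V S Z

Answer: _0: X _1 F
_1: J C _2
_2: V S Z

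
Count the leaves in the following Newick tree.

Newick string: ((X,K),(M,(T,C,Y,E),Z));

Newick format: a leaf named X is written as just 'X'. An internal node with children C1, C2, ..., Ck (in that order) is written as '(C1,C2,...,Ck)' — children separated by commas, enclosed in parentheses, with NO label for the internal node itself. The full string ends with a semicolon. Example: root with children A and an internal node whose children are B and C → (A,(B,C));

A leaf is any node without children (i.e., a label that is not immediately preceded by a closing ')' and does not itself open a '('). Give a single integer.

Answer: 8

Derivation:
Newick: ((X,K),(M,(T,C,Y,E),Z));
Scan left-to-right; a leaf is any maximal label run not followed by '(':
  pos 2: leaf 'X' → count = 1
  pos 4: leaf 'K' → count = 2
  pos 8: leaf 'M' → count = 3
  pos 11: leaf 'T' → count = 4
  pos 13: leaf 'C' → count = 5
  pos 15: leaf 'Y' → count = 6
  pos 17: leaf 'E' → count = 7
  pos 20: leaf 'Z' → count = 8
Total leaves: 8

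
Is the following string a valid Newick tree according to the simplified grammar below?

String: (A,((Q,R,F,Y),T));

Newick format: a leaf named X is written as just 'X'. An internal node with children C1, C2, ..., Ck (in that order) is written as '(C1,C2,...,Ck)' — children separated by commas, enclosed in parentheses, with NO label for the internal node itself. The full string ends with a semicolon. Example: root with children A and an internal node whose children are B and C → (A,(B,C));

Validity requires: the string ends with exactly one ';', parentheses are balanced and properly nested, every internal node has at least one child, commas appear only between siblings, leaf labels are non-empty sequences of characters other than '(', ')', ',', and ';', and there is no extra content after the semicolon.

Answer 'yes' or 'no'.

Answer: yes

Derivation:
Input: (A,((Q,R,F,Y),T));
Paren balance: 3 '(' vs 3 ')' OK
Ends with single ';': True
Full parse: OK
Valid: True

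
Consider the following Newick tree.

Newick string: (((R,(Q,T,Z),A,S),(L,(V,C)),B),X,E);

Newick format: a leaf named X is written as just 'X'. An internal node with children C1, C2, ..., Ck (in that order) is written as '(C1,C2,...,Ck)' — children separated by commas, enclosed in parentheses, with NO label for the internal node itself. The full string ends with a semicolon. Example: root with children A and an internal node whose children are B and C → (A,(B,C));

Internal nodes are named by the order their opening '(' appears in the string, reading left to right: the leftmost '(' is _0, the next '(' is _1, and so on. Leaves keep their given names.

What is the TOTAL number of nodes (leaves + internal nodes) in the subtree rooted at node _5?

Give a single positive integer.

Answer: 3

Derivation:
Newick: (((R,(Q,T,Z),A,S),(L,(V,C)),B),X,E);
Locate _5: it is the '(' at position 21 (the 6th '(' reading left to right).
Query: subtree rooted at _5
_5: subtree_size = 1 + 2
  V: subtree_size = 1 + 0
  C: subtree_size = 1 + 0
Total subtree size of _5: 3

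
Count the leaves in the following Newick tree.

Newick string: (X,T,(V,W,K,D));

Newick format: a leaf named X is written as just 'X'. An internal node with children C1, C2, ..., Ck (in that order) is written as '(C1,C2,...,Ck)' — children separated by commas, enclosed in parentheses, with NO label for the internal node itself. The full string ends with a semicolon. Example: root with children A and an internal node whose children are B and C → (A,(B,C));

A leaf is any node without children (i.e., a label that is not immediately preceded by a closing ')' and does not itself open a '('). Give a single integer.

Newick: (X,T,(V,W,K,D));
Scan left-to-right; a leaf is any maximal label run not followed by '(':
  pos 1: leaf 'X' → count = 1
  pos 3: leaf 'T' → count = 2
  pos 6: leaf 'V' → count = 3
  pos 8: leaf 'W' → count = 4
  pos 10: leaf 'K' → count = 5
  pos 12: leaf 'D' → count = 6
Total leaves: 6

Answer: 6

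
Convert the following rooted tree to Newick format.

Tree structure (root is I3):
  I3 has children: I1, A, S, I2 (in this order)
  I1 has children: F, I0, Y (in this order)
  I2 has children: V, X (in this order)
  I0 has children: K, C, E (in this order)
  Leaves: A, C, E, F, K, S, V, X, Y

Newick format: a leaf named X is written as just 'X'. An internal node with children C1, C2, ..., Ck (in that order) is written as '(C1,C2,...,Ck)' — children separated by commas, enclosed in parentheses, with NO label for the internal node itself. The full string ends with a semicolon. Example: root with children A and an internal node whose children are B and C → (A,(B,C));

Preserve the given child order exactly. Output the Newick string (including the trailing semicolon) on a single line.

internal I3 with children ['I1', 'A', 'S', 'I2']
  internal I1 with children ['F', 'I0', 'Y']
    leaf 'F' → 'F'
    internal I0 with children ['K', 'C', 'E']
      leaf 'K' → 'K'
      leaf 'C' → 'C'
      leaf 'E' → 'E'
    → '(K,C,E)'
    leaf 'Y' → 'Y'
  → '(F,(K,C,E),Y)'
  leaf 'A' → 'A'
  leaf 'S' → 'S'
  internal I2 with children ['V', 'X']
    leaf 'V' → 'V'
    leaf 'X' → 'X'
  → '(V,X)'
→ '((F,(K,C,E),Y),A,S,(V,X))'
Final: ((F,(K,C,E),Y),A,S,(V,X));

Answer: ((F,(K,C,E),Y),A,S,(V,X));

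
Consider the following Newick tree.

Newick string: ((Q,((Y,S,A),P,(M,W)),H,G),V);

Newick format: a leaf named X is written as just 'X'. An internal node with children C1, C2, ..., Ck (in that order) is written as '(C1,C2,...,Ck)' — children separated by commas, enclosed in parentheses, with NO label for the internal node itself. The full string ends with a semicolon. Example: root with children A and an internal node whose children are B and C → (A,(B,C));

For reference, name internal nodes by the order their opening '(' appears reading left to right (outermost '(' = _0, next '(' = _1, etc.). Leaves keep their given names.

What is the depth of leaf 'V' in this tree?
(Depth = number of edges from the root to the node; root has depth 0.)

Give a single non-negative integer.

Newick: ((Q,((Y,S,A),P,(M,W)),H,G),V);
Naming internals by '(' encounter order: outermost '(' = _0, next = _1, ...
Query node: V
Path from root: _0 -> V
Depth of V: 1 (number of edges from root)

Answer: 1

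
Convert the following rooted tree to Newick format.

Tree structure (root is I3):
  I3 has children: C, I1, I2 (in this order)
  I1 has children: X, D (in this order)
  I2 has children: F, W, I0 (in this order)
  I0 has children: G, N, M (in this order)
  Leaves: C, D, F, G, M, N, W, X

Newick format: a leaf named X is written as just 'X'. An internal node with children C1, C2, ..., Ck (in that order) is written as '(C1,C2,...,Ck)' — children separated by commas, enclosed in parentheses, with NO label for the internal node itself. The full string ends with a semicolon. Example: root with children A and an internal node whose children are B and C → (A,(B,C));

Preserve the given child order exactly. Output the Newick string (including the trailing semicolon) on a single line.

Answer: (C,(X,D),(F,W,(G,N,M)));

Derivation:
internal I3 with children ['C', 'I1', 'I2']
  leaf 'C' → 'C'
  internal I1 with children ['X', 'D']
    leaf 'X' → 'X'
    leaf 'D' → 'D'
  → '(X,D)'
  internal I2 with children ['F', 'W', 'I0']
    leaf 'F' → 'F'
    leaf 'W' → 'W'
    internal I0 with children ['G', 'N', 'M']
      leaf 'G' → 'G'
      leaf 'N' → 'N'
      leaf 'M' → 'M'
    → '(G,N,M)'
  → '(F,W,(G,N,M))'
→ '(C,(X,D),(F,W,(G,N,M)))'
Final: (C,(X,D),(F,W,(G,N,M)));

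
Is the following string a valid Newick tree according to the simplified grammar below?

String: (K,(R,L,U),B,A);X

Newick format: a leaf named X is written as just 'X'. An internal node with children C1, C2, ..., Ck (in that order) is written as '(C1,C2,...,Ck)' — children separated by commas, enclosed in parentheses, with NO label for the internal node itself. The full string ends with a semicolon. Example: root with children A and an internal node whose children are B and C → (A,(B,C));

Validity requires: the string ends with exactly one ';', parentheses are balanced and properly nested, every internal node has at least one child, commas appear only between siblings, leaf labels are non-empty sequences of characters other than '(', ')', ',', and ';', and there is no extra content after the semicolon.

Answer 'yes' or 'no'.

Input: (K,(R,L,U),B,A);X
Paren balance: 2 '(' vs 2 ')' OK
Ends with single ';': False
Full parse: FAILS (must end with ;)
Valid: False

Answer: no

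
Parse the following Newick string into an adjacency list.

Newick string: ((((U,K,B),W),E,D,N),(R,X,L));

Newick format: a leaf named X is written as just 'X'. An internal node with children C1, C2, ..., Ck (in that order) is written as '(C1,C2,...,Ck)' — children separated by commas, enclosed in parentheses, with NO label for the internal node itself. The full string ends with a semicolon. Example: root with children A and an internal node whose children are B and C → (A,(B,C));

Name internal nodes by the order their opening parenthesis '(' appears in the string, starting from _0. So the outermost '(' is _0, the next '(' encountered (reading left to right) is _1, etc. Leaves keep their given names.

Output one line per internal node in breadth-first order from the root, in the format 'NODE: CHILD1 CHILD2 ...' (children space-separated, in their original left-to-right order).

Answer: _0: _1 _4
_1: _2 E D N
_4: R X L
_2: _3 W
_3: U K B

Derivation:
Input: ((((U,K,B),W),E,D,N),(R,X,L));
Scanning left-to-right, naming '(' by encounter order:
  pos 0: '(' -> open internal node _0 (depth 1)
  pos 1: '(' -> open internal node _1 (depth 2)
  pos 2: '(' -> open internal node _2 (depth 3)
  pos 3: '(' -> open internal node _3 (depth 4)
  pos 9: ')' -> close internal node _3 (now at depth 3)
  pos 12: ')' -> close internal node _2 (now at depth 2)
  pos 19: ')' -> close internal node _1 (now at depth 1)
  pos 21: '(' -> open internal node _4 (depth 2)
  pos 27: ')' -> close internal node _4 (now at depth 1)
  pos 28: ')' -> close internal node _0 (now at depth 0)
Total internal nodes: 5
BFS adjacency from root:
  _0: _1 _4
  _1: _2 E D N
  _4: R X L
  _2: _3 W
  _3: U K B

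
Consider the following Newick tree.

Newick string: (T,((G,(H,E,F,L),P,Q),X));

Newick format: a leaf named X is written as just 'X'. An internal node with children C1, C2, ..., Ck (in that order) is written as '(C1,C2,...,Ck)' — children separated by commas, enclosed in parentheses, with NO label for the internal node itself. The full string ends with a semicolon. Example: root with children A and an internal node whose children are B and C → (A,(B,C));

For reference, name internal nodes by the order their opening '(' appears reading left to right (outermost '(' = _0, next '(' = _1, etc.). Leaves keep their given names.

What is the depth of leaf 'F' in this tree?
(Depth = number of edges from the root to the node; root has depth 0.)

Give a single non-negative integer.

Answer: 4

Derivation:
Newick: (T,((G,(H,E,F,L),P,Q),X));
Naming internals by '(' encounter order: outermost '(' = _0, next = _1, ...
Query node: F
Path from root: _0 -> _1 -> _2 -> _3 -> F
Depth of F: 4 (number of edges from root)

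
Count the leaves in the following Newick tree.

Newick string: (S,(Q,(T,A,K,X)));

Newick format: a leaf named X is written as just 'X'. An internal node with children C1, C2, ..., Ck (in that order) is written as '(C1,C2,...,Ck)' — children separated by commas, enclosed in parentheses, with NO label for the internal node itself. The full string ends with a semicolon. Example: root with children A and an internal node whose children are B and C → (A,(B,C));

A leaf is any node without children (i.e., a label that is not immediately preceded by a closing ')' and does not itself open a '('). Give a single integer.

Newick: (S,(Q,(T,A,K,X)));
Scan left-to-right; a leaf is any maximal label run not followed by '(':
  pos 1: leaf 'S' → count = 1
  pos 4: leaf 'Q' → count = 2
  pos 7: leaf 'T' → count = 3
  pos 9: leaf 'A' → count = 4
  pos 11: leaf 'K' → count = 5
  pos 13: leaf 'X' → count = 6
Total leaves: 6

Answer: 6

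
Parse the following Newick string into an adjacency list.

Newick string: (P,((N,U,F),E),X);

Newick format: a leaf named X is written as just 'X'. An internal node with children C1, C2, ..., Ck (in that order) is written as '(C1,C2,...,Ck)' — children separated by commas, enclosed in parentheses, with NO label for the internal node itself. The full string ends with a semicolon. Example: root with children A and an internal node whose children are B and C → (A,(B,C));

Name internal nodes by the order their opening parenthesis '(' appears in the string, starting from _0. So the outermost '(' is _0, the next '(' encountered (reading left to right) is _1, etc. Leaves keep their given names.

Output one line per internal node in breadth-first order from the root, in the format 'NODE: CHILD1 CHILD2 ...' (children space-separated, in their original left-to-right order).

Input: (P,((N,U,F),E),X);
Scanning left-to-right, naming '(' by encounter order:
  pos 0: '(' -> open internal node _0 (depth 1)
  pos 3: '(' -> open internal node _1 (depth 2)
  pos 4: '(' -> open internal node _2 (depth 3)
  pos 10: ')' -> close internal node _2 (now at depth 2)
  pos 13: ')' -> close internal node _1 (now at depth 1)
  pos 16: ')' -> close internal node _0 (now at depth 0)
Total internal nodes: 3
BFS adjacency from root:
  _0: P _1 X
  _1: _2 E
  _2: N U F

Answer: _0: P _1 X
_1: _2 E
_2: N U F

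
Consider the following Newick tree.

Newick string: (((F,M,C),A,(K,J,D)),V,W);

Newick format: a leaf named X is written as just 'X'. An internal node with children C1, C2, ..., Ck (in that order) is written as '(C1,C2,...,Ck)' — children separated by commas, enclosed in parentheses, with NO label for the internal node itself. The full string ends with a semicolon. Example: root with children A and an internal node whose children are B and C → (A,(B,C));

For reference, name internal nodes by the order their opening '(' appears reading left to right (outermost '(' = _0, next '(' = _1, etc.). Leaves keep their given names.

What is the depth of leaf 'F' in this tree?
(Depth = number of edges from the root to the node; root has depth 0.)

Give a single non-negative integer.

Newick: (((F,M,C),A,(K,J,D)),V,W);
Naming internals by '(' encounter order: outermost '(' = _0, next = _1, ...
Query node: F
Path from root: _0 -> _1 -> _2 -> F
Depth of F: 3 (number of edges from root)

Answer: 3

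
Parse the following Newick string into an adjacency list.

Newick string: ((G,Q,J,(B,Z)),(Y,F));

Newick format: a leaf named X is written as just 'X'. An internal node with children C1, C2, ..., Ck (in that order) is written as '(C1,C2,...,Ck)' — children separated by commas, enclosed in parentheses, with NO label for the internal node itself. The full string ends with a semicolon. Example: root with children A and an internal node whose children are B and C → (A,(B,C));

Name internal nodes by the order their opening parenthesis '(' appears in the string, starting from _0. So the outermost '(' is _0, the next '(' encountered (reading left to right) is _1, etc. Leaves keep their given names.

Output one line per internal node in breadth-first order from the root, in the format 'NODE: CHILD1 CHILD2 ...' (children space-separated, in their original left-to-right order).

Answer: _0: _1 _3
_1: G Q J _2
_3: Y F
_2: B Z

Derivation:
Input: ((G,Q,J,(B,Z)),(Y,F));
Scanning left-to-right, naming '(' by encounter order:
  pos 0: '(' -> open internal node _0 (depth 1)
  pos 1: '(' -> open internal node _1 (depth 2)
  pos 8: '(' -> open internal node _2 (depth 3)
  pos 12: ')' -> close internal node _2 (now at depth 2)
  pos 13: ')' -> close internal node _1 (now at depth 1)
  pos 15: '(' -> open internal node _3 (depth 2)
  pos 19: ')' -> close internal node _3 (now at depth 1)
  pos 20: ')' -> close internal node _0 (now at depth 0)
Total internal nodes: 4
BFS adjacency from root:
  _0: _1 _3
  _1: G Q J _2
  _3: Y F
  _2: B Z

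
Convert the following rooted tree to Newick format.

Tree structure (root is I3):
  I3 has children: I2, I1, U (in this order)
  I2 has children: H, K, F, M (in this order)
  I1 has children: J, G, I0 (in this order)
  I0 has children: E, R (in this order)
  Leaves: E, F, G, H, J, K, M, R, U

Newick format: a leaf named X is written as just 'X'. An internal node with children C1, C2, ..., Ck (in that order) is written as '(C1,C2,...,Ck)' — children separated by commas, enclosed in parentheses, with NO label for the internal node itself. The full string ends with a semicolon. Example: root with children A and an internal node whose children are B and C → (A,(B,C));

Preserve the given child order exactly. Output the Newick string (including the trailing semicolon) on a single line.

internal I3 with children ['I2', 'I1', 'U']
  internal I2 with children ['H', 'K', 'F', 'M']
    leaf 'H' → 'H'
    leaf 'K' → 'K'
    leaf 'F' → 'F'
    leaf 'M' → 'M'
  → '(H,K,F,M)'
  internal I1 with children ['J', 'G', 'I0']
    leaf 'J' → 'J'
    leaf 'G' → 'G'
    internal I0 with children ['E', 'R']
      leaf 'E' → 'E'
      leaf 'R' → 'R'
    → '(E,R)'
  → '(J,G,(E,R))'
  leaf 'U' → 'U'
→ '((H,K,F,M),(J,G,(E,R)),U)'
Final: ((H,K,F,M),(J,G,(E,R)),U);

Answer: ((H,K,F,M),(J,G,(E,R)),U);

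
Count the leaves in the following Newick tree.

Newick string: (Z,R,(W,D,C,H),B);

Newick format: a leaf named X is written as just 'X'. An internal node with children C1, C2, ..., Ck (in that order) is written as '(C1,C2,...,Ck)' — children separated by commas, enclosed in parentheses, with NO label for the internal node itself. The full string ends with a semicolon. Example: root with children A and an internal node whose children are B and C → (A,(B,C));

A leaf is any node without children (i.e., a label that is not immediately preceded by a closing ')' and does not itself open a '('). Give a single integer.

Answer: 7

Derivation:
Newick: (Z,R,(W,D,C,H),B);
Scan left-to-right; a leaf is any maximal label run not followed by '(':
  pos 1: leaf 'Z' → count = 1
  pos 3: leaf 'R' → count = 2
  pos 6: leaf 'W' → count = 3
  pos 8: leaf 'D' → count = 4
  pos 10: leaf 'C' → count = 5
  pos 12: leaf 'H' → count = 6
  pos 15: leaf 'B' → count = 7
Total leaves: 7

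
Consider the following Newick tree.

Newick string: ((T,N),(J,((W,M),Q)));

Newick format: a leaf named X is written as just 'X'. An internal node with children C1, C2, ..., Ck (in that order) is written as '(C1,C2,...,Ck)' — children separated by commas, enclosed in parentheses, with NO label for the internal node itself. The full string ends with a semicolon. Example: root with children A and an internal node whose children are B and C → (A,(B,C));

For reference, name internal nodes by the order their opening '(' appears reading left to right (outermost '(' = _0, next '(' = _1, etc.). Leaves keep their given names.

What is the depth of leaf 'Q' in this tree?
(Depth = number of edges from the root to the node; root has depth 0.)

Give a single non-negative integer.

Answer: 3

Derivation:
Newick: ((T,N),(J,((W,M),Q)));
Naming internals by '(' encounter order: outermost '(' = _0, next = _1, ...
Query node: Q
Path from root: _0 -> _2 -> _3 -> Q
Depth of Q: 3 (number of edges from root)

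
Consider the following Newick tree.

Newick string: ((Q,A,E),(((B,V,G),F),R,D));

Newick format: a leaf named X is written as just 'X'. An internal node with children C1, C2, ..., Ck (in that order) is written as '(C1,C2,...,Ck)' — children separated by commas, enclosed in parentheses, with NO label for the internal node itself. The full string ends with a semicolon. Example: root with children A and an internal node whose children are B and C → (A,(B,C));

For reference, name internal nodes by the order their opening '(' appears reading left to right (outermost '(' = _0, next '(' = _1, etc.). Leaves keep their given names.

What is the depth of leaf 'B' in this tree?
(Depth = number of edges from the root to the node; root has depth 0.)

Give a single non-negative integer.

Answer: 4

Derivation:
Newick: ((Q,A,E),(((B,V,G),F),R,D));
Naming internals by '(' encounter order: outermost '(' = _0, next = _1, ...
Query node: B
Path from root: _0 -> _2 -> _3 -> _4 -> B
Depth of B: 4 (number of edges from root)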